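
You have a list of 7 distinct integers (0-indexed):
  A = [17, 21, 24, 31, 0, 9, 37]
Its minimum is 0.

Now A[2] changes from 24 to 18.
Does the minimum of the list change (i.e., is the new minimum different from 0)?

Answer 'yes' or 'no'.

Old min = 0
Change: A[2] 24 -> 18
Changed element was NOT the min; min changes only if 18 < 0.
New min = 0; changed? no

Answer: no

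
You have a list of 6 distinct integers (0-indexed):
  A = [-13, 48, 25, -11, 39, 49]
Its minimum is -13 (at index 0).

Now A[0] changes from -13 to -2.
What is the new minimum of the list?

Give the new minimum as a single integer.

Old min = -13 (at index 0)
Change: A[0] -13 -> -2
Changed element WAS the min. Need to check: is -2 still <= all others?
  Min of remaining elements: -11
  New min = min(-2, -11) = -11

Answer: -11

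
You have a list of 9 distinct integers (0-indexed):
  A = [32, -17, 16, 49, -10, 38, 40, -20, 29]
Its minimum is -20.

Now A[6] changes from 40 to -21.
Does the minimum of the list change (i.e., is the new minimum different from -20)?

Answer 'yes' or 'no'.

Old min = -20
Change: A[6] 40 -> -21
Changed element was NOT the min; min changes only if -21 < -20.
New min = -21; changed? yes

Answer: yes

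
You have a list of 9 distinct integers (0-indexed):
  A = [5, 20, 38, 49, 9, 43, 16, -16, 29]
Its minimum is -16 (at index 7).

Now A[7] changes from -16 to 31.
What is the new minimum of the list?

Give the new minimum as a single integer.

Answer: 5

Derivation:
Old min = -16 (at index 7)
Change: A[7] -16 -> 31
Changed element WAS the min. Need to check: is 31 still <= all others?
  Min of remaining elements: 5
  New min = min(31, 5) = 5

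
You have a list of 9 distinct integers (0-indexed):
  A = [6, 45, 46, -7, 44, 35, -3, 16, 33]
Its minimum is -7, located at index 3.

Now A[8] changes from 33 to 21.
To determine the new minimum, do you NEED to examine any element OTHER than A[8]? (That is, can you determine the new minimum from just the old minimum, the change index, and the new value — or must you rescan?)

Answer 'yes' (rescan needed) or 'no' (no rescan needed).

Answer: no

Derivation:
Old min = -7 at index 3
Change at index 8: 33 -> 21
Index 8 was NOT the min. New min = min(-7, 21). No rescan of other elements needed.
Needs rescan: no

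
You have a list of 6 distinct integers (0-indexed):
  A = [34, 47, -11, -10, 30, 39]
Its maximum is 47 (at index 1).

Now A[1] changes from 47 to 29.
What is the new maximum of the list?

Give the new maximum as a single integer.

Answer: 39

Derivation:
Old max = 47 (at index 1)
Change: A[1] 47 -> 29
Changed element WAS the max -> may need rescan.
  Max of remaining elements: 39
  New max = max(29, 39) = 39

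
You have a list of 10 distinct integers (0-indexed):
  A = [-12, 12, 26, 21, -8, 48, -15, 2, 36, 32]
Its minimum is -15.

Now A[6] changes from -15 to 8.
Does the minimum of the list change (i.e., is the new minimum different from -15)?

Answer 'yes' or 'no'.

Old min = -15
Change: A[6] -15 -> 8
Changed element was the min; new min must be rechecked.
New min = -12; changed? yes

Answer: yes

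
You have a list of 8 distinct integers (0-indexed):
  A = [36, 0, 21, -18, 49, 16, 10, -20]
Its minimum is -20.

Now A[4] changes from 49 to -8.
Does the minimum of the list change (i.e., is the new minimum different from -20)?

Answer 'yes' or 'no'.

Answer: no

Derivation:
Old min = -20
Change: A[4] 49 -> -8
Changed element was NOT the min; min changes only if -8 < -20.
New min = -20; changed? no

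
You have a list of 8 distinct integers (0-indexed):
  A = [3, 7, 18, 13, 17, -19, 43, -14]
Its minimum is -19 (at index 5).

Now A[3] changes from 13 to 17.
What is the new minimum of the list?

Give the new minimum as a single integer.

Answer: -19

Derivation:
Old min = -19 (at index 5)
Change: A[3] 13 -> 17
Changed element was NOT the old min.
  New min = min(old_min, new_val) = min(-19, 17) = -19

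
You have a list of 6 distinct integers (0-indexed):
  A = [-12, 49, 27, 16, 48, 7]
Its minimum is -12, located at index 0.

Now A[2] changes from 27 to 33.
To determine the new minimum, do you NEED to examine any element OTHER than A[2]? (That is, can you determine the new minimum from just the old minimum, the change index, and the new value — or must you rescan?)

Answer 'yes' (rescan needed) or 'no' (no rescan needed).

Old min = -12 at index 0
Change at index 2: 27 -> 33
Index 2 was NOT the min. New min = min(-12, 33). No rescan of other elements needed.
Needs rescan: no

Answer: no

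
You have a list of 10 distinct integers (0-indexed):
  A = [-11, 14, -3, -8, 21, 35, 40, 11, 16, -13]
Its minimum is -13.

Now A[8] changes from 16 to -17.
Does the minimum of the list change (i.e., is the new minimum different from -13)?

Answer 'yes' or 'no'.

Answer: yes

Derivation:
Old min = -13
Change: A[8] 16 -> -17
Changed element was NOT the min; min changes only if -17 < -13.
New min = -17; changed? yes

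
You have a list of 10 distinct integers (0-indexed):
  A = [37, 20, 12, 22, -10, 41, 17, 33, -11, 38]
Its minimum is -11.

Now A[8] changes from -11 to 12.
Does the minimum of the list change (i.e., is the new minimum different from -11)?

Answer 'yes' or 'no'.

Old min = -11
Change: A[8] -11 -> 12
Changed element was the min; new min must be rechecked.
New min = -10; changed? yes

Answer: yes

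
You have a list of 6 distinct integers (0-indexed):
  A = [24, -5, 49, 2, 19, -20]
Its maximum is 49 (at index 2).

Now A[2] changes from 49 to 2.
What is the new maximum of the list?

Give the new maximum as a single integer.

Answer: 24

Derivation:
Old max = 49 (at index 2)
Change: A[2] 49 -> 2
Changed element WAS the max -> may need rescan.
  Max of remaining elements: 24
  New max = max(2, 24) = 24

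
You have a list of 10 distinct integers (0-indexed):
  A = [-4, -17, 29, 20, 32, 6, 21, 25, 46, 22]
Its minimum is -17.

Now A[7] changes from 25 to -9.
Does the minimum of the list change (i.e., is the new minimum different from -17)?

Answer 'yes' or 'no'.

Answer: no

Derivation:
Old min = -17
Change: A[7] 25 -> -9
Changed element was NOT the min; min changes only if -9 < -17.
New min = -17; changed? no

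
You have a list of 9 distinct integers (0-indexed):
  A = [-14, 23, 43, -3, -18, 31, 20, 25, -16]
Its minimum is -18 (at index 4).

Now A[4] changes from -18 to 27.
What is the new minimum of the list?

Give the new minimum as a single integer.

Answer: -16

Derivation:
Old min = -18 (at index 4)
Change: A[4] -18 -> 27
Changed element WAS the min. Need to check: is 27 still <= all others?
  Min of remaining elements: -16
  New min = min(27, -16) = -16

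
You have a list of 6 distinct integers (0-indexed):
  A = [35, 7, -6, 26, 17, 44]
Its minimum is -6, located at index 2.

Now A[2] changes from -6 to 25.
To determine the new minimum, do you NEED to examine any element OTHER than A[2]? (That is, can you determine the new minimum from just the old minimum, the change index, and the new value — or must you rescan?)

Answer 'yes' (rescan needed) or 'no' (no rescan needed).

Old min = -6 at index 2
Change at index 2: -6 -> 25
Index 2 WAS the min and new value 25 > old min -6. Must rescan other elements to find the new min.
Needs rescan: yes

Answer: yes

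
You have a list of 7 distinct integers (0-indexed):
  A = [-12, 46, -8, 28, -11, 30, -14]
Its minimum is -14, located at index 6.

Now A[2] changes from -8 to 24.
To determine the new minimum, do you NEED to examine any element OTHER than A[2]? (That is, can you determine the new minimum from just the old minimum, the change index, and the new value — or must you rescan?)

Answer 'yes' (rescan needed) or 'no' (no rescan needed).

Old min = -14 at index 6
Change at index 2: -8 -> 24
Index 2 was NOT the min. New min = min(-14, 24). No rescan of other elements needed.
Needs rescan: no

Answer: no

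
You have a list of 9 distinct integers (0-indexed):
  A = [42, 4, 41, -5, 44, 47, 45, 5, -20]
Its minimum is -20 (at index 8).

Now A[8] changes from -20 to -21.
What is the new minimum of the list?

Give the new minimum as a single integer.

Answer: -21

Derivation:
Old min = -20 (at index 8)
Change: A[8] -20 -> -21
Changed element WAS the min. Need to check: is -21 still <= all others?
  Min of remaining elements: -5
  New min = min(-21, -5) = -21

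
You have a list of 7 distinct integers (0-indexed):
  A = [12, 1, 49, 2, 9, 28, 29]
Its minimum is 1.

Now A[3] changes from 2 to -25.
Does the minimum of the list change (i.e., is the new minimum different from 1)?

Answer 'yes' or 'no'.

Answer: yes

Derivation:
Old min = 1
Change: A[3] 2 -> -25
Changed element was NOT the min; min changes only if -25 < 1.
New min = -25; changed? yes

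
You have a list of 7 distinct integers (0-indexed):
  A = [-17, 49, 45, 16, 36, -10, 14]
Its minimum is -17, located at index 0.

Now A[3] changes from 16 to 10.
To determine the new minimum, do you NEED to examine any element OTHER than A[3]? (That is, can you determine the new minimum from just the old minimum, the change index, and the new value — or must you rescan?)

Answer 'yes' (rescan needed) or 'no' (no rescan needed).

Old min = -17 at index 0
Change at index 3: 16 -> 10
Index 3 was NOT the min. New min = min(-17, 10). No rescan of other elements needed.
Needs rescan: no

Answer: no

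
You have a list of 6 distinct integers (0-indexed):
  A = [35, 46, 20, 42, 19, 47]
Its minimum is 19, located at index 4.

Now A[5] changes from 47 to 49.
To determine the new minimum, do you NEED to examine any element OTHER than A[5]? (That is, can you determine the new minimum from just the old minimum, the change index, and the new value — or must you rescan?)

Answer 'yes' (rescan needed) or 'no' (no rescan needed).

Answer: no

Derivation:
Old min = 19 at index 4
Change at index 5: 47 -> 49
Index 5 was NOT the min. New min = min(19, 49). No rescan of other elements needed.
Needs rescan: no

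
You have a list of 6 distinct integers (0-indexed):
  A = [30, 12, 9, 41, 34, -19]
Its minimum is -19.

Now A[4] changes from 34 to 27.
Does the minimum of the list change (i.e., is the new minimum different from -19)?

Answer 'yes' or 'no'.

Old min = -19
Change: A[4] 34 -> 27
Changed element was NOT the min; min changes only if 27 < -19.
New min = -19; changed? no

Answer: no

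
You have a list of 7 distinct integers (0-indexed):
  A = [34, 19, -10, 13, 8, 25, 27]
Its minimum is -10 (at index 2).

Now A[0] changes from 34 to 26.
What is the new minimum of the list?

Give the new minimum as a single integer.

Old min = -10 (at index 2)
Change: A[0] 34 -> 26
Changed element was NOT the old min.
  New min = min(old_min, new_val) = min(-10, 26) = -10

Answer: -10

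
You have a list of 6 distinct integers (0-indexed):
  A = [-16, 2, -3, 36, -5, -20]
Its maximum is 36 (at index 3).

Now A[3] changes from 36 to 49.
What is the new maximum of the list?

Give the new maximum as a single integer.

Old max = 36 (at index 3)
Change: A[3] 36 -> 49
Changed element WAS the max -> may need rescan.
  Max of remaining elements: 2
  New max = max(49, 2) = 49

Answer: 49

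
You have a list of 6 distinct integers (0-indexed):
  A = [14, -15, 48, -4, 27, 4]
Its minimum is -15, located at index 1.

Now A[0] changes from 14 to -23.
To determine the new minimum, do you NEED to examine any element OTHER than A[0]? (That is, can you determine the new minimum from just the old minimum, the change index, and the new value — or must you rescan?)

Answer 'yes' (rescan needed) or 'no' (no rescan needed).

Old min = -15 at index 1
Change at index 0: 14 -> -23
Index 0 was NOT the min. New min = min(-15, -23). No rescan of other elements needed.
Needs rescan: no

Answer: no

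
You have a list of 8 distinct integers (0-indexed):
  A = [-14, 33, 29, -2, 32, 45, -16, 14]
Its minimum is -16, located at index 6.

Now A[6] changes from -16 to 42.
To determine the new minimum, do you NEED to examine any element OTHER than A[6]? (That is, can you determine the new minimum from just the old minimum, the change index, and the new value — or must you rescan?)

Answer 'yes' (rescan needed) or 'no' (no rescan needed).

Old min = -16 at index 6
Change at index 6: -16 -> 42
Index 6 WAS the min and new value 42 > old min -16. Must rescan other elements to find the new min.
Needs rescan: yes

Answer: yes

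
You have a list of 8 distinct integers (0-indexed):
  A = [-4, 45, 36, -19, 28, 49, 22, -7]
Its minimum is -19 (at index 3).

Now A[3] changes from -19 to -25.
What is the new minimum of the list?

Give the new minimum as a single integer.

Old min = -19 (at index 3)
Change: A[3] -19 -> -25
Changed element WAS the min. Need to check: is -25 still <= all others?
  Min of remaining elements: -7
  New min = min(-25, -7) = -25

Answer: -25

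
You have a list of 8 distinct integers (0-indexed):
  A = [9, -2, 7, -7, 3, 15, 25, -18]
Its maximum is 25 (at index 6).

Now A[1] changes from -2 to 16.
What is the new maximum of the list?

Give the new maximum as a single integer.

Answer: 25

Derivation:
Old max = 25 (at index 6)
Change: A[1] -2 -> 16
Changed element was NOT the old max.
  New max = max(old_max, new_val) = max(25, 16) = 25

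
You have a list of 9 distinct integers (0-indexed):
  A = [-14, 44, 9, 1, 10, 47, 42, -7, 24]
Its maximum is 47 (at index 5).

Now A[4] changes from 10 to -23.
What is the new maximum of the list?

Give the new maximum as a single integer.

Old max = 47 (at index 5)
Change: A[4] 10 -> -23
Changed element was NOT the old max.
  New max = max(old_max, new_val) = max(47, -23) = 47

Answer: 47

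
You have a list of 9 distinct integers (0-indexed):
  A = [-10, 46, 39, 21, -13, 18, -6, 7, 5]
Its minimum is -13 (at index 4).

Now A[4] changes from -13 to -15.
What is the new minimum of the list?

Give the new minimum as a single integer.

Old min = -13 (at index 4)
Change: A[4] -13 -> -15
Changed element WAS the min. Need to check: is -15 still <= all others?
  Min of remaining elements: -10
  New min = min(-15, -10) = -15

Answer: -15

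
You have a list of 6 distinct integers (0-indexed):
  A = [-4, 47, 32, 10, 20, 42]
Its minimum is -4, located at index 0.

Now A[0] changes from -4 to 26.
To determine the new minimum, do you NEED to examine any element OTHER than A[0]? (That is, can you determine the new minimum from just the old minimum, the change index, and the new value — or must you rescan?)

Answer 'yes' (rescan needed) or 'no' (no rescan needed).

Answer: yes

Derivation:
Old min = -4 at index 0
Change at index 0: -4 -> 26
Index 0 WAS the min and new value 26 > old min -4. Must rescan other elements to find the new min.
Needs rescan: yes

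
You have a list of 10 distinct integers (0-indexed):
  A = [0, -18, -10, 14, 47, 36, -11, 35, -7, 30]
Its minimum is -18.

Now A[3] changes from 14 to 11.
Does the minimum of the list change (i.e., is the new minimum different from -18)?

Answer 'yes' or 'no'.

Answer: no

Derivation:
Old min = -18
Change: A[3] 14 -> 11
Changed element was NOT the min; min changes only if 11 < -18.
New min = -18; changed? no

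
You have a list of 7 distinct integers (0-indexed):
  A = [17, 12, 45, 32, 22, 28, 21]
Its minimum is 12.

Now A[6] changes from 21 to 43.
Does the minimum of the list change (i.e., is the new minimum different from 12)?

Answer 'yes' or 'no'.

Answer: no

Derivation:
Old min = 12
Change: A[6] 21 -> 43
Changed element was NOT the min; min changes only if 43 < 12.
New min = 12; changed? no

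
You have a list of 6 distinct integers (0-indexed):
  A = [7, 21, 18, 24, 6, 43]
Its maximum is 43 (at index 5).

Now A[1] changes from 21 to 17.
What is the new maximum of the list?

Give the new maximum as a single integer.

Answer: 43

Derivation:
Old max = 43 (at index 5)
Change: A[1] 21 -> 17
Changed element was NOT the old max.
  New max = max(old_max, new_val) = max(43, 17) = 43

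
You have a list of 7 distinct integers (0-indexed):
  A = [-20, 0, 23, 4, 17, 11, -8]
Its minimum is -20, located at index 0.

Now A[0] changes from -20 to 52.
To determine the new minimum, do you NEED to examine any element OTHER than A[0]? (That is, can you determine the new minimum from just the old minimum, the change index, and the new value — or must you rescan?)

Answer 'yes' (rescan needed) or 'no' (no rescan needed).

Old min = -20 at index 0
Change at index 0: -20 -> 52
Index 0 WAS the min and new value 52 > old min -20. Must rescan other elements to find the new min.
Needs rescan: yes

Answer: yes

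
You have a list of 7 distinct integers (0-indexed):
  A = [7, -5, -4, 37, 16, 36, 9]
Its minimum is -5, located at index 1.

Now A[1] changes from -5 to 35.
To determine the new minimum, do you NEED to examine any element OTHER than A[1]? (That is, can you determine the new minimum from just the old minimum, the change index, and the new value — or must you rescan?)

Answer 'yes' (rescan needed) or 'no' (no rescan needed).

Old min = -5 at index 1
Change at index 1: -5 -> 35
Index 1 WAS the min and new value 35 > old min -5. Must rescan other elements to find the new min.
Needs rescan: yes

Answer: yes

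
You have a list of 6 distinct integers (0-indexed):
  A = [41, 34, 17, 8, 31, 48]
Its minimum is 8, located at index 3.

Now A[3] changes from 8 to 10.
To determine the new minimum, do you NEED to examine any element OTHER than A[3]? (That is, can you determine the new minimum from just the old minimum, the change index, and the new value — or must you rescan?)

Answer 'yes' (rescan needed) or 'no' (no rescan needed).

Old min = 8 at index 3
Change at index 3: 8 -> 10
Index 3 WAS the min and new value 10 > old min 8. Must rescan other elements to find the new min.
Needs rescan: yes

Answer: yes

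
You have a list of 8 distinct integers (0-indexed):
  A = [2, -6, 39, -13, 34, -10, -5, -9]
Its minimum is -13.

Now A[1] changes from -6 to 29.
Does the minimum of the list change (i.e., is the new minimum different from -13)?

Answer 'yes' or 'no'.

Old min = -13
Change: A[1] -6 -> 29
Changed element was NOT the min; min changes only if 29 < -13.
New min = -13; changed? no

Answer: no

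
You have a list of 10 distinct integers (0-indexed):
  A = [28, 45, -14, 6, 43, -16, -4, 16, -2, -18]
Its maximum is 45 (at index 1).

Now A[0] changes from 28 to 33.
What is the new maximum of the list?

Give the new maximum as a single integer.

Answer: 45

Derivation:
Old max = 45 (at index 1)
Change: A[0] 28 -> 33
Changed element was NOT the old max.
  New max = max(old_max, new_val) = max(45, 33) = 45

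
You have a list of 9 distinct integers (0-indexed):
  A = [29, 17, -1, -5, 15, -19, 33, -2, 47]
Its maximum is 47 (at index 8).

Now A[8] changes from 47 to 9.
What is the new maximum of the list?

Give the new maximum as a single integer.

Old max = 47 (at index 8)
Change: A[8] 47 -> 9
Changed element WAS the max -> may need rescan.
  Max of remaining elements: 33
  New max = max(9, 33) = 33

Answer: 33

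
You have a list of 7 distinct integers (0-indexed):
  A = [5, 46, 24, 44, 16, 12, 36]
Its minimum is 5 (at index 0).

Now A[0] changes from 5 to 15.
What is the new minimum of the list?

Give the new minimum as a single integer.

Answer: 12

Derivation:
Old min = 5 (at index 0)
Change: A[0] 5 -> 15
Changed element WAS the min. Need to check: is 15 still <= all others?
  Min of remaining elements: 12
  New min = min(15, 12) = 12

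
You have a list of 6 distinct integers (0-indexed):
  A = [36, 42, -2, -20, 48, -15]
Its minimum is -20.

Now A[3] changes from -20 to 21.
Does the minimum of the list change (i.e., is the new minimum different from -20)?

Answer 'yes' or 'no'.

Old min = -20
Change: A[3] -20 -> 21
Changed element was the min; new min must be rechecked.
New min = -15; changed? yes

Answer: yes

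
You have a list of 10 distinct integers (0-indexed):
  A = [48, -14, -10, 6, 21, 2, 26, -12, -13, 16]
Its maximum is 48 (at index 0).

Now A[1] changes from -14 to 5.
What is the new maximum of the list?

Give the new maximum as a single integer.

Answer: 48

Derivation:
Old max = 48 (at index 0)
Change: A[1] -14 -> 5
Changed element was NOT the old max.
  New max = max(old_max, new_val) = max(48, 5) = 48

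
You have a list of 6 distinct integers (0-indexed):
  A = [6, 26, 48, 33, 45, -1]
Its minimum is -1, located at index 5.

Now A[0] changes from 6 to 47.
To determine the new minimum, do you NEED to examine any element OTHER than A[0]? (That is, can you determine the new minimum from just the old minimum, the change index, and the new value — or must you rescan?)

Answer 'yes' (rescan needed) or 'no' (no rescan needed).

Old min = -1 at index 5
Change at index 0: 6 -> 47
Index 0 was NOT the min. New min = min(-1, 47). No rescan of other elements needed.
Needs rescan: no

Answer: no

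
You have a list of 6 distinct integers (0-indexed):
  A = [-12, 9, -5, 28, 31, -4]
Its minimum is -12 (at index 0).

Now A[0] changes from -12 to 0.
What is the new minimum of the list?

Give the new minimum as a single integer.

Answer: -5

Derivation:
Old min = -12 (at index 0)
Change: A[0] -12 -> 0
Changed element WAS the min. Need to check: is 0 still <= all others?
  Min of remaining elements: -5
  New min = min(0, -5) = -5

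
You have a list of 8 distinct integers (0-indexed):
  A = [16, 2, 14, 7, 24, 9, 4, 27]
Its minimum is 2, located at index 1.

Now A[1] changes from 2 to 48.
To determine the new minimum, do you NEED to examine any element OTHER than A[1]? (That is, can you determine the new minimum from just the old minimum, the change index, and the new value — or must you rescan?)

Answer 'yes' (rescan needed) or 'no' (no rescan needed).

Answer: yes

Derivation:
Old min = 2 at index 1
Change at index 1: 2 -> 48
Index 1 WAS the min and new value 48 > old min 2. Must rescan other elements to find the new min.
Needs rescan: yes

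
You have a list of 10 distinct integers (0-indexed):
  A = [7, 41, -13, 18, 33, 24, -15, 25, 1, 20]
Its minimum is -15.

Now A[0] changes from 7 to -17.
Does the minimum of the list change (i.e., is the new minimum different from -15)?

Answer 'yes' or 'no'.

Old min = -15
Change: A[0] 7 -> -17
Changed element was NOT the min; min changes only if -17 < -15.
New min = -17; changed? yes

Answer: yes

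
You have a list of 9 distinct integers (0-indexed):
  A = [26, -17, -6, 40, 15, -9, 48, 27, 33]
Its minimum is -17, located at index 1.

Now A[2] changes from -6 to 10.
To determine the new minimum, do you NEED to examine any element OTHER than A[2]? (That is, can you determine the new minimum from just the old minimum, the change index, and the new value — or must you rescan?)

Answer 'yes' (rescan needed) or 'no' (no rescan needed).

Old min = -17 at index 1
Change at index 2: -6 -> 10
Index 2 was NOT the min. New min = min(-17, 10). No rescan of other elements needed.
Needs rescan: no

Answer: no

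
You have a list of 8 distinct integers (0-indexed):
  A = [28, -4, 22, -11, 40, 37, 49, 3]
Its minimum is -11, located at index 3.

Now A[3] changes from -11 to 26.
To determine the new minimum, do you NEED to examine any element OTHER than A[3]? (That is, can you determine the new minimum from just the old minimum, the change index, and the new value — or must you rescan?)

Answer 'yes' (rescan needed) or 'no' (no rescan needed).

Old min = -11 at index 3
Change at index 3: -11 -> 26
Index 3 WAS the min and new value 26 > old min -11. Must rescan other elements to find the new min.
Needs rescan: yes

Answer: yes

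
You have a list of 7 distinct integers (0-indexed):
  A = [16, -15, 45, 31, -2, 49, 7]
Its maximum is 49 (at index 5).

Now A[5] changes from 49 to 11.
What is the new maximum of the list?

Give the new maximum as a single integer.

Answer: 45

Derivation:
Old max = 49 (at index 5)
Change: A[5] 49 -> 11
Changed element WAS the max -> may need rescan.
  Max of remaining elements: 45
  New max = max(11, 45) = 45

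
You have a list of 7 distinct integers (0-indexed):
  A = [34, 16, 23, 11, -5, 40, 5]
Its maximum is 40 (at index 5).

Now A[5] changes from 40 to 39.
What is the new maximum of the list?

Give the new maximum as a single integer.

Old max = 40 (at index 5)
Change: A[5] 40 -> 39
Changed element WAS the max -> may need rescan.
  Max of remaining elements: 34
  New max = max(39, 34) = 39

Answer: 39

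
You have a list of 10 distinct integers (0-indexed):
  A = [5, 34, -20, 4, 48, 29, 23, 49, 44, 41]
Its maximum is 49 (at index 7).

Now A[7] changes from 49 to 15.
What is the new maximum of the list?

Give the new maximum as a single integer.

Old max = 49 (at index 7)
Change: A[7] 49 -> 15
Changed element WAS the max -> may need rescan.
  Max of remaining elements: 48
  New max = max(15, 48) = 48

Answer: 48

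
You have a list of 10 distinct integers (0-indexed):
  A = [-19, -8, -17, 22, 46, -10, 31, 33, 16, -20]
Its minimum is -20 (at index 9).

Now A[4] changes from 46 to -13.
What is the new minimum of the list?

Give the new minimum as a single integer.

Answer: -20

Derivation:
Old min = -20 (at index 9)
Change: A[4] 46 -> -13
Changed element was NOT the old min.
  New min = min(old_min, new_val) = min(-20, -13) = -20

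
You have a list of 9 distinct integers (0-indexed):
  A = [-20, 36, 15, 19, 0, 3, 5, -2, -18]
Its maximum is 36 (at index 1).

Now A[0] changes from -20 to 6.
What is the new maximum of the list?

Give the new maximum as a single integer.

Old max = 36 (at index 1)
Change: A[0] -20 -> 6
Changed element was NOT the old max.
  New max = max(old_max, new_val) = max(36, 6) = 36

Answer: 36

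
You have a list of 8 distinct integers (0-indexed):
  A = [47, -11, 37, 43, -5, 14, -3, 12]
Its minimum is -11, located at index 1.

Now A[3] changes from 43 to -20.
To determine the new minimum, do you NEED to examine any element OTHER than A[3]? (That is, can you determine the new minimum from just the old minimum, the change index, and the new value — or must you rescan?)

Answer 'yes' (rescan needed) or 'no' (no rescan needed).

Answer: no

Derivation:
Old min = -11 at index 1
Change at index 3: 43 -> -20
Index 3 was NOT the min. New min = min(-11, -20). No rescan of other elements needed.
Needs rescan: no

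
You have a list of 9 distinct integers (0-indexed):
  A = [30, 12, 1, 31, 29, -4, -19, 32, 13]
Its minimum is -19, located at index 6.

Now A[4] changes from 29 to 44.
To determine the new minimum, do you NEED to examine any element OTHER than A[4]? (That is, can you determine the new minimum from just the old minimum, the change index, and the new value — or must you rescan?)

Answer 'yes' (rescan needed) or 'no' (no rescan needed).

Old min = -19 at index 6
Change at index 4: 29 -> 44
Index 4 was NOT the min. New min = min(-19, 44). No rescan of other elements needed.
Needs rescan: no

Answer: no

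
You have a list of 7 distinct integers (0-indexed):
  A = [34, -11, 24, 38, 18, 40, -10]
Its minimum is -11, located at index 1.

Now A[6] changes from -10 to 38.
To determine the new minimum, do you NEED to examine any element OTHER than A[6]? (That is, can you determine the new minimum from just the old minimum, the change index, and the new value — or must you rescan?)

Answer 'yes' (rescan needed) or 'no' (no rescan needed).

Old min = -11 at index 1
Change at index 6: -10 -> 38
Index 6 was NOT the min. New min = min(-11, 38). No rescan of other elements needed.
Needs rescan: no

Answer: no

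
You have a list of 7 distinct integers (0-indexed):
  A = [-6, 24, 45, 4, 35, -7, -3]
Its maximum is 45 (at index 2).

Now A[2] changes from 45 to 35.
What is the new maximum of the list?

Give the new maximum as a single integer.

Answer: 35

Derivation:
Old max = 45 (at index 2)
Change: A[2] 45 -> 35
Changed element WAS the max -> may need rescan.
  Max of remaining elements: 35
  New max = max(35, 35) = 35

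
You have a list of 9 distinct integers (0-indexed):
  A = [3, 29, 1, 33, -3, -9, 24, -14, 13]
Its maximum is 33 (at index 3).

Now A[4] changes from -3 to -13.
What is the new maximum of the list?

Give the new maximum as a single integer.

Answer: 33

Derivation:
Old max = 33 (at index 3)
Change: A[4] -3 -> -13
Changed element was NOT the old max.
  New max = max(old_max, new_val) = max(33, -13) = 33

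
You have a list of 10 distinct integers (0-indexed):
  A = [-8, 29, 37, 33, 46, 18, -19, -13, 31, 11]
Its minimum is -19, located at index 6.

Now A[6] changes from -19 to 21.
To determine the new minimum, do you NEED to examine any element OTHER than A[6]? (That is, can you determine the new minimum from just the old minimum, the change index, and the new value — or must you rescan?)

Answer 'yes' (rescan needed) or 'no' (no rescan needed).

Answer: yes

Derivation:
Old min = -19 at index 6
Change at index 6: -19 -> 21
Index 6 WAS the min and new value 21 > old min -19. Must rescan other elements to find the new min.
Needs rescan: yes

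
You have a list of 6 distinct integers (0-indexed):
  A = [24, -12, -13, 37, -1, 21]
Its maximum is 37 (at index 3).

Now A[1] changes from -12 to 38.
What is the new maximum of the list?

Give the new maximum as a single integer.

Old max = 37 (at index 3)
Change: A[1] -12 -> 38
Changed element was NOT the old max.
  New max = max(old_max, new_val) = max(37, 38) = 38

Answer: 38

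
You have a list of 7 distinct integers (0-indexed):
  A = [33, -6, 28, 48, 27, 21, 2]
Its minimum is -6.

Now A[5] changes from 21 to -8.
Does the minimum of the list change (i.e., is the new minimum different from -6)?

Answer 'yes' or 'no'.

Old min = -6
Change: A[5] 21 -> -8
Changed element was NOT the min; min changes only if -8 < -6.
New min = -8; changed? yes

Answer: yes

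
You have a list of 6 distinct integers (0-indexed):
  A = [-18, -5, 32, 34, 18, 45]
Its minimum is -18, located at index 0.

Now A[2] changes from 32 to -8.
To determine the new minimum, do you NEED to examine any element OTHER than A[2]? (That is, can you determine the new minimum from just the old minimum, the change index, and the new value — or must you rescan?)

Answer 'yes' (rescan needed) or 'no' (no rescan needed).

Old min = -18 at index 0
Change at index 2: 32 -> -8
Index 2 was NOT the min. New min = min(-18, -8). No rescan of other elements needed.
Needs rescan: no

Answer: no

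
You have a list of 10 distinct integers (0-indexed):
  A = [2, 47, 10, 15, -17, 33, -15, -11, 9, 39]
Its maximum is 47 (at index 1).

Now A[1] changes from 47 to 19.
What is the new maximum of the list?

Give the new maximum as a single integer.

Old max = 47 (at index 1)
Change: A[1] 47 -> 19
Changed element WAS the max -> may need rescan.
  Max of remaining elements: 39
  New max = max(19, 39) = 39

Answer: 39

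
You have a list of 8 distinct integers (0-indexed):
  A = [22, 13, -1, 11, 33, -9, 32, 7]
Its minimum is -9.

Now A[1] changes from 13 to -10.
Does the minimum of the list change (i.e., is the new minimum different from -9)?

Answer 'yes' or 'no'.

Answer: yes

Derivation:
Old min = -9
Change: A[1] 13 -> -10
Changed element was NOT the min; min changes only if -10 < -9.
New min = -10; changed? yes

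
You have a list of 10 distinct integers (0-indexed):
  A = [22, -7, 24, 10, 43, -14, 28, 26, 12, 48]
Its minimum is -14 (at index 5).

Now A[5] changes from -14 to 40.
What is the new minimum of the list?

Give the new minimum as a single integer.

Old min = -14 (at index 5)
Change: A[5] -14 -> 40
Changed element WAS the min. Need to check: is 40 still <= all others?
  Min of remaining elements: -7
  New min = min(40, -7) = -7

Answer: -7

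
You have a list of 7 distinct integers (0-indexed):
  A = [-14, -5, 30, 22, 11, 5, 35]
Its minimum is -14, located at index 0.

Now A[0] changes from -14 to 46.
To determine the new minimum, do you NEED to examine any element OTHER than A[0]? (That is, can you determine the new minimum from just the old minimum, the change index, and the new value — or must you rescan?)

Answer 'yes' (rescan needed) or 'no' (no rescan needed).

Old min = -14 at index 0
Change at index 0: -14 -> 46
Index 0 WAS the min and new value 46 > old min -14. Must rescan other elements to find the new min.
Needs rescan: yes

Answer: yes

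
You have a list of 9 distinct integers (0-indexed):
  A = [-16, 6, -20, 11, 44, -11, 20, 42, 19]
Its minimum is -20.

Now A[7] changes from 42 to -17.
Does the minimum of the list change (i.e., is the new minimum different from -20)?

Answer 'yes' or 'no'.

Old min = -20
Change: A[7] 42 -> -17
Changed element was NOT the min; min changes only if -17 < -20.
New min = -20; changed? no

Answer: no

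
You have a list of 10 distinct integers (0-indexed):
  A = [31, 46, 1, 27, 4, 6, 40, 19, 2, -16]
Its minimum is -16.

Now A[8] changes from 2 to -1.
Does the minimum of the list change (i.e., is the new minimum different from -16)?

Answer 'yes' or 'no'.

Answer: no

Derivation:
Old min = -16
Change: A[8] 2 -> -1
Changed element was NOT the min; min changes only if -1 < -16.
New min = -16; changed? no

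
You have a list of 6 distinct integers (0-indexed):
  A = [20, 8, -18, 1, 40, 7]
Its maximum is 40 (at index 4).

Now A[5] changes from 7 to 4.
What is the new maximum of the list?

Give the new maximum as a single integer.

Answer: 40

Derivation:
Old max = 40 (at index 4)
Change: A[5] 7 -> 4
Changed element was NOT the old max.
  New max = max(old_max, new_val) = max(40, 4) = 40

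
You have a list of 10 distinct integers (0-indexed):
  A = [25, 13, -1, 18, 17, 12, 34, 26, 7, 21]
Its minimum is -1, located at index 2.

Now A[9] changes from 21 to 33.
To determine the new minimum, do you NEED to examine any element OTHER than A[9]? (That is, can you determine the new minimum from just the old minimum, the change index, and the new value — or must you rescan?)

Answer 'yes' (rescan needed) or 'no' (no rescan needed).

Answer: no

Derivation:
Old min = -1 at index 2
Change at index 9: 21 -> 33
Index 9 was NOT the min. New min = min(-1, 33). No rescan of other elements needed.
Needs rescan: no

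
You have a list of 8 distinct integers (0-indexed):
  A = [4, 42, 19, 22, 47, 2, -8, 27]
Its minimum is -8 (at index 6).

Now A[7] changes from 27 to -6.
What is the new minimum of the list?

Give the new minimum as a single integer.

Old min = -8 (at index 6)
Change: A[7] 27 -> -6
Changed element was NOT the old min.
  New min = min(old_min, new_val) = min(-8, -6) = -8

Answer: -8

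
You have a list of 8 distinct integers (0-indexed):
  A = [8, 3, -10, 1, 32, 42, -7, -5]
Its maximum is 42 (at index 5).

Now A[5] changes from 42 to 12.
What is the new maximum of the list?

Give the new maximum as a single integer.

Answer: 32

Derivation:
Old max = 42 (at index 5)
Change: A[5] 42 -> 12
Changed element WAS the max -> may need rescan.
  Max of remaining elements: 32
  New max = max(12, 32) = 32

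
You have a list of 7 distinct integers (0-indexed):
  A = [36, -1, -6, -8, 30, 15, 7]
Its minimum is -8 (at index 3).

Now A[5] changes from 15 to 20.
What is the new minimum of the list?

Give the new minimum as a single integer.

Old min = -8 (at index 3)
Change: A[5] 15 -> 20
Changed element was NOT the old min.
  New min = min(old_min, new_val) = min(-8, 20) = -8

Answer: -8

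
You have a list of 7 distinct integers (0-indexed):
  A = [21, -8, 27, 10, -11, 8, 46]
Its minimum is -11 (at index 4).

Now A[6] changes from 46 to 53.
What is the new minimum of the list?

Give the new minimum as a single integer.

Answer: -11

Derivation:
Old min = -11 (at index 4)
Change: A[6] 46 -> 53
Changed element was NOT the old min.
  New min = min(old_min, new_val) = min(-11, 53) = -11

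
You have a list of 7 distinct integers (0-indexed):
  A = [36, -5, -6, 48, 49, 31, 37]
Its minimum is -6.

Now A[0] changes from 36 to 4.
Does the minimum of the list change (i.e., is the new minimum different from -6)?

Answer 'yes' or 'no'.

Answer: no

Derivation:
Old min = -6
Change: A[0] 36 -> 4
Changed element was NOT the min; min changes only if 4 < -6.
New min = -6; changed? no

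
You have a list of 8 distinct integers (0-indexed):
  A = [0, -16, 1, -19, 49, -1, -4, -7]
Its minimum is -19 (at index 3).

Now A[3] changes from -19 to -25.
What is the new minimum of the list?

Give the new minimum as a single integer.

Old min = -19 (at index 3)
Change: A[3] -19 -> -25
Changed element WAS the min. Need to check: is -25 still <= all others?
  Min of remaining elements: -16
  New min = min(-25, -16) = -25

Answer: -25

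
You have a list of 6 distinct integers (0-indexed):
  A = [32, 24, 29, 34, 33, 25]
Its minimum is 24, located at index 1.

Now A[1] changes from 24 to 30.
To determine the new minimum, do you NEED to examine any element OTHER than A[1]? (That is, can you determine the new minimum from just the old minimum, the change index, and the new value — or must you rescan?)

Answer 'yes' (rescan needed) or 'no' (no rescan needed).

Old min = 24 at index 1
Change at index 1: 24 -> 30
Index 1 WAS the min and new value 30 > old min 24. Must rescan other elements to find the new min.
Needs rescan: yes

Answer: yes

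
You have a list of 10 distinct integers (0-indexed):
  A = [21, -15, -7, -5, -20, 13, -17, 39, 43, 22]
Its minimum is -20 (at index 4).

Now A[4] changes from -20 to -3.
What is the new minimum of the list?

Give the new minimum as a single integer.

Answer: -17

Derivation:
Old min = -20 (at index 4)
Change: A[4] -20 -> -3
Changed element WAS the min. Need to check: is -3 still <= all others?
  Min of remaining elements: -17
  New min = min(-3, -17) = -17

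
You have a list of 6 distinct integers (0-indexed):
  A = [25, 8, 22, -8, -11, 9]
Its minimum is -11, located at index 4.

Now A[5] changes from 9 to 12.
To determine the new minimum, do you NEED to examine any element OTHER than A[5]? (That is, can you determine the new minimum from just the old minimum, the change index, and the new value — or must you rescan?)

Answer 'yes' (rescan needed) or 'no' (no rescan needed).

Old min = -11 at index 4
Change at index 5: 9 -> 12
Index 5 was NOT the min. New min = min(-11, 12). No rescan of other elements needed.
Needs rescan: no

Answer: no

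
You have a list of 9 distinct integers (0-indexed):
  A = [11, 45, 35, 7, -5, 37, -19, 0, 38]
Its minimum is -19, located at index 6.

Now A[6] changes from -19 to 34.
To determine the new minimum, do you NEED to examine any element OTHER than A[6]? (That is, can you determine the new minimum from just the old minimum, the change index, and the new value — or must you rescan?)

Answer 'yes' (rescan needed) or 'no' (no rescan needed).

Old min = -19 at index 6
Change at index 6: -19 -> 34
Index 6 WAS the min and new value 34 > old min -19. Must rescan other elements to find the new min.
Needs rescan: yes

Answer: yes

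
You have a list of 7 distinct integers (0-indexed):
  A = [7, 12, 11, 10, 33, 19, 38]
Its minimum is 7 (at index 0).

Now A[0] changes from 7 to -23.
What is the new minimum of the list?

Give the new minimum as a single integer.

Old min = 7 (at index 0)
Change: A[0] 7 -> -23
Changed element WAS the min. Need to check: is -23 still <= all others?
  Min of remaining elements: 10
  New min = min(-23, 10) = -23

Answer: -23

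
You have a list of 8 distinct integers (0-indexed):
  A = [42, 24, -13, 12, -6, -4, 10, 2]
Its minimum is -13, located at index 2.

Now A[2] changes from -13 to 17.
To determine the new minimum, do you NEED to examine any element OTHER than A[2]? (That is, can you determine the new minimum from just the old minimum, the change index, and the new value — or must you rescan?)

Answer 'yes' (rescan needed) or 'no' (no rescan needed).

Answer: yes

Derivation:
Old min = -13 at index 2
Change at index 2: -13 -> 17
Index 2 WAS the min and new value 17 > old min -13. Must rescan other elements to find the new min.
Needs rescan: yes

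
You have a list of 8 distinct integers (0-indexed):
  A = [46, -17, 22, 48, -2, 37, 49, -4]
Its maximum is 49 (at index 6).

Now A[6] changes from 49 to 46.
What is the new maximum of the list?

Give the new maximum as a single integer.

Old max = 49 (at index 6)
Change: A[6] 49 -> 46
Changed element WAS the max -> may need rescan.
  Max of remaining elements: 48
  New max = max(46, 48) = 48

Answer: 48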